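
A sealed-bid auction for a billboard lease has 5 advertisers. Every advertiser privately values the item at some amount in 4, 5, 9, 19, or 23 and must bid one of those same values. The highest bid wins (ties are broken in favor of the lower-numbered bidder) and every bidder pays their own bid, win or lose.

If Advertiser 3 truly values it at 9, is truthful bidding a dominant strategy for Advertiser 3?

No

Consider the case where Advertiser 1 bids 4, Advertiser 2 bids 4, Advertiser 4 bids 4 and Advertiser 5 bids 4.
Truthful bid 9: wins, pays 9, utility 9 - 9 = 0.
Bid 5 instead: wins, pays 5, utility 9 - 5 = 4.
Since 4 > 0, bidding 5 is strictly better here, so truthful bidding is not dominant.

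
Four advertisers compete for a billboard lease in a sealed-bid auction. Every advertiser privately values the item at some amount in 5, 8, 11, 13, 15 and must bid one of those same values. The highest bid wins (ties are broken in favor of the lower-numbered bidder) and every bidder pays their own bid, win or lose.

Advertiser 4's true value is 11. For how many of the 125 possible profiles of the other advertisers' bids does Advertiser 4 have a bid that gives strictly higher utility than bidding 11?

118

Others bid (5, 5, 5): truth gives 0; bid 8 gives 3 > 0. Violating.
Others bid (5, 5, 11): truth gives -11; bid 13 gives -2 > -11. Violating.
Others bid (5, 5, 13): truth gives -11; bid 15 gives -4 > -11. Violating.
Others bid (5, 5, 15): truth gives -11; bid 5 gives -5 > -11. Violating.
Others bid (5, 5, 8): truth gives 0; no alternative beats it.
Others bid (5, 8, 5): truth gives 0; no alternative beats it.
(Checking all 125 profiles: 118 have a profitable deviation, 7 do not.)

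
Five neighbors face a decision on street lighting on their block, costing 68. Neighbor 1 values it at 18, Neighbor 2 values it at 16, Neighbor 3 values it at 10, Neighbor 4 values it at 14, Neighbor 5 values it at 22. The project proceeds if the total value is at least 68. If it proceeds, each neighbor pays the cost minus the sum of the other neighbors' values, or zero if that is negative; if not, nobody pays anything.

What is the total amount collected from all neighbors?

22

Total value 80 ≥ cost 68, so it is built.
Neighbor 1: others sum to 62; max(0, 68 - 62) = 6.
Neighbor 2: others sum to 64; max(0, 68 - 64) = 4.
Neighbor 3: others sum to 70; max(0, 68 - 70) = 0.
Neighbor 4: others sum to 66; max(0, 68 - 66) = 2.
Neighbor 5: others sum to 58; max(0, 68 - 58) = 10.
Total collected = 6 + 4 + 0 + 2 + 10 = 22.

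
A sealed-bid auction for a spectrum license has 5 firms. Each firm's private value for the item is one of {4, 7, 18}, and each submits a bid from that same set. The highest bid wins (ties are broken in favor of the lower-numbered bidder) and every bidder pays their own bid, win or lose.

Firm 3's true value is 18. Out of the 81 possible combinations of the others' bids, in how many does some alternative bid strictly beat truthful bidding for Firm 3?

49

Others bid (4, 4, 4, 4): truth gives 0; bid 7 gives 11 > 0. Violating.
Others bid (4, 4, 4, 7): truth gives 0; bid 7 gives 11 > 0. Violating.
Others bid (4, 4, 7, 4): truth gives 0; bid 7 gives 11 > 0. Violating.
Others bid (4, 4, 7, 7): truth gives 0; bid 7 gives 11 > 0. Violating.
Others bid (4, 4, 4, 18): truth gives 0; no alternative beats it.
Others bid (4, 4, 7, 18): truth gives 0; no alternative beats it.
(Checking all 81 profiles: 49 have a profitable deviation, 32 do not.)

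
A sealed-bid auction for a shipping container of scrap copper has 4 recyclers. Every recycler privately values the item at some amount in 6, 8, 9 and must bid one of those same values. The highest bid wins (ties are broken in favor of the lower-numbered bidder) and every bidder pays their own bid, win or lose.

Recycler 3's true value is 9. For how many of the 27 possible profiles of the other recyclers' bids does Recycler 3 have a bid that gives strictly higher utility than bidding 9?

Others bid (6, 6, 6): truth gives 0; bid 8 gives 1 > 0. Violating.
Others bid (6, 6, 8): truth gives 0; bid 8 gives 1 > 0. Violating.
Others bid (6, 9, 6): truth gives -9; bid 6 gives -6 > -9. Violating.
Others bid (6, 9, 8): truth gives -9; bid 6 gives -6 > -9. Violating.
Others bid (6, 6, 9): truth gives 0; no alternative beats it.
Others bid (6, 8, 6): truth gives 0; no alternative beats it.
(Checking all 27 profiles: 17 have a profitable deviation, 10 do not.)

17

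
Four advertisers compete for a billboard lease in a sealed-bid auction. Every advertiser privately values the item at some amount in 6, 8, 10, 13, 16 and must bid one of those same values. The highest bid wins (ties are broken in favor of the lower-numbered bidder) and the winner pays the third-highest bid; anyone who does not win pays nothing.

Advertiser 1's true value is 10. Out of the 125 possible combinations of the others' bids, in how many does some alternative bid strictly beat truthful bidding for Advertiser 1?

Others bid (6, 6, 13): truth gives 0; bid 13 gives 4 > 0. Violating.
Others bid (6, 6, 16): truth gives 0; bid 16 gives 4 > 0. Violating.
Others bid (6, 8, 13): truth gives 0; bid 13 gives 2 > 0. Violating.
Others bid (6, 8, 16): truth gives 0; bid 16 gives 2 > 0. Violating.
Others bid (6, 6, 6): truth gives 4; no alternative beats it.
Others bid (6, 6, 8): truth gives 4; no alternative beats it.
(Checking all 125 profiles: 24 have a profitable deviation, 101 do not.)

24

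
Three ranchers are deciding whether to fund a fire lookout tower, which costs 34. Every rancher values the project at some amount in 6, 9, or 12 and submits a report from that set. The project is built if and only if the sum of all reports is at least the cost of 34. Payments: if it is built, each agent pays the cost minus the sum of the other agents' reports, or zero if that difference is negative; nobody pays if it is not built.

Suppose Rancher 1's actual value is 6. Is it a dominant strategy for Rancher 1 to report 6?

Check each profile of the others' reports and compare truth against every alternative report.
Others report (6, 6): truth gives 0, best alternative gives 0.
Others report (6, 9): truth gives 0, best alternative gives 0.
Others report (6, 12): truth gives 0, best alternative gives 0.
Others report (9, 6): truth gives 0, best alternative gives 0.
Others report (9, 9): truth gives 0, best alternative gives 0.
Others report (9, 12): truth gives 0, best alternative gives 0.
(Remaining 3 profiles checked similarly; truth is weakly best in each.)
In every case the truthful report is at least as good as any alternative, so it is a dominant strategy.

Yes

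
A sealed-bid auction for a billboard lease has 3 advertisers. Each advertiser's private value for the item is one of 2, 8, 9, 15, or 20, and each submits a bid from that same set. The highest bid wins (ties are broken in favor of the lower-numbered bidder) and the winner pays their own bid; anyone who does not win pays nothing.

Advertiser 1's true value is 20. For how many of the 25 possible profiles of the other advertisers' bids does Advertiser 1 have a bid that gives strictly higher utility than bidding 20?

Others bid (2, 2): truth gives 0; bid 2 gives 18 > 0. Violating.
Others bid (2, 8): truth gives 0; bid 8 gives 12 > 0. Violating.
Others bid (2, 9): truth gives 0; bid 9 gives 11 > 0. Violating.
Others bid (2, 15): truth gives 0; bid 15 gives 5 > 0. Violating.
Others bid (2, 20): truth gives 0; no alternative beats it.
Others bid (8, 20): truth gives 0; no alternative beats it.
(Checking all 25 profiles: 16 have a profitable deviation, 9 do not.)

16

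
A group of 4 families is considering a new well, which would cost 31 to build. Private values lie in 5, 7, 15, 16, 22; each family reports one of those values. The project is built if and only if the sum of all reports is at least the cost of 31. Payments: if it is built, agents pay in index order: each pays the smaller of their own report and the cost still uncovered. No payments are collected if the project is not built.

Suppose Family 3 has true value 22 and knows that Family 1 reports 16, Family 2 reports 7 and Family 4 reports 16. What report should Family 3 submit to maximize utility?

Report 5: project built, pays 5, utility 22 - 5 = 17.
Report 7: project built, pays 7, utility 22 - 7 = 15.
Report 15: project built, pays 8, utility 22 - 8 = 14.
Report 16: project built, pays 8, utility 22 - 8 = 14.
Report 22: project built, pays 8, utility 22 - 8 = 14.
The best choice is 5 with utility 17.

5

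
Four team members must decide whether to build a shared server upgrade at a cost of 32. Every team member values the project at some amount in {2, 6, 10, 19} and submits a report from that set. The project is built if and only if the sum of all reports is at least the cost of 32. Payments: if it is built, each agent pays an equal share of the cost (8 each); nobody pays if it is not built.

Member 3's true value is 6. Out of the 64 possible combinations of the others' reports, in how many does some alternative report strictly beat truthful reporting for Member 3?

Others report (2, 6, 19): truth gives -2; report 2 gives 0 > -2. Violating.
Others report (2, 19, 6): truth gives -2; report 2 gives 0 > -2. Violating.
Others report (6, 2, 19): truth gives -2; report 2 gives 0 > -2. Violating.
Others report (6, 10, 10): truth gives -2; report 2 gives 0 > -2. Violating.
Others report (2, 2, 2): truth gives 0; no alternative beats it.
Others report (2, 2, 6): truth gives 0; no alternative beats it.
(Checking all 64 profiles: 9 have a profitable deviation, 55 do not.)

9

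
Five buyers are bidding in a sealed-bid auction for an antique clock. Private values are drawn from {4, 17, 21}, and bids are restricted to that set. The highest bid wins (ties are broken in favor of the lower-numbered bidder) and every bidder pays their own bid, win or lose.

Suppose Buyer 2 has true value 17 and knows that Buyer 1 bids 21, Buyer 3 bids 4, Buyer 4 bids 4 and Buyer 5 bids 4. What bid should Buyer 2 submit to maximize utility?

Bid 4: loses but pays 4, utility -4.
Bid 17: loses but pays 17, utility -17.
Bid 21: loses but pays 21, utility -21.
The best choice is 4 with utility -4.

4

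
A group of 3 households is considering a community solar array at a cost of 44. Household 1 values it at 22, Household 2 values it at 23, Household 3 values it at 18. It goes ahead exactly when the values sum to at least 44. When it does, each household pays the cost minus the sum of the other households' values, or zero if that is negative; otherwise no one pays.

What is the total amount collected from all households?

Total value 63 ≥ cost 44, so it is built.
Household 1: others sum to 41; max(0, 44 - 41) = 3.
Household 2: others sum to 40; max(0, 44 - 40) = 4.
Household 3: others sum to 45; max(0, 44 - 45) = 0.
Total collected = 3 + 4 + 0 = 7.

7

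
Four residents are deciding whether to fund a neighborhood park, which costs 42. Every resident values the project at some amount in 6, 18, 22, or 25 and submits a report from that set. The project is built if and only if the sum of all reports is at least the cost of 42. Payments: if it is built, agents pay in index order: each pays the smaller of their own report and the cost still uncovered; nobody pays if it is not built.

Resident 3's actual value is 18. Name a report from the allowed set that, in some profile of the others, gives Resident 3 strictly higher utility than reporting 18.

6

Suppose Resident 1 reports 6, Resident 2 reports 6 and Resident 4 reports 25.
Report 18: project built, pays 18, utility 18 - 18 = 0.
Report 6: project built, pays 6, utility 18 - 6 = 12.
So reporting 6 beats truth here (12 > 0).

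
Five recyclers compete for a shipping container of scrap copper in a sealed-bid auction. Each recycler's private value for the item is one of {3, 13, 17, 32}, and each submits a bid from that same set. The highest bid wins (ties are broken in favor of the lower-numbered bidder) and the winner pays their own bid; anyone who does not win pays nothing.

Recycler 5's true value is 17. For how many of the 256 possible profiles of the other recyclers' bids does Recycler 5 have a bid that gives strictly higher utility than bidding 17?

1

Others bid (3, 3, 3, 3): truth gives 0; bid 13 gives 4 > 0. Violating.
Others bid (3, 3, 3, 13): truth gives 0; no alternative beats it.
Others bid (3, 3, 3, 17): truth gives 0; no alternative beats it.
(Checking all 256 profiles: 1 has a profitable deviation, 255 do not.)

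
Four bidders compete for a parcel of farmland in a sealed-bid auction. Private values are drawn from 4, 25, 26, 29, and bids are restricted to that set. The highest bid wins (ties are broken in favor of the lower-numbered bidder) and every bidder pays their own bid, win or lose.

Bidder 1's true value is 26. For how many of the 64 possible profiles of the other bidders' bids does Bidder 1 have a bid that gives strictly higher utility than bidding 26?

45

Others bid (4, 4, 4): truth gives 0; bid 4 gives 22 > 0. Violating.
Others bid (4, 4, 25): truth gives 0; bid 25 gives 1 > 0. Violating.
Others bid (4, 4, 29): truth gives -26; bid 29 gives -3 > -26. Violating.
Others bid (4, 25, 4): truth gives 0; bid 25 gives 1 > 0. Violating.
Others bid (4, 4, 26): truth gives 0; no alternative beats it.
Others bid (4, 25, 26): truth gives 0; no alternative beats it.
(Checking all 64 profiles: 45 have a profitable deviation, 19 do not.)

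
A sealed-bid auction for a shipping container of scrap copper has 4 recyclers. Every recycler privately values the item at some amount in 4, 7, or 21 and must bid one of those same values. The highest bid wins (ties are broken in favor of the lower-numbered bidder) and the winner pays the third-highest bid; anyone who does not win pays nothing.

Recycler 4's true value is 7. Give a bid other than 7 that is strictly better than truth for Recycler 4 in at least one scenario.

21

Suppose Recycler 1 bids 4, Recycler 2 bids 4 and Recycler 3 bids 7.
Bid 7: loses, pays 0, utility 0.
Bid 21: wins, pays 4, utility 7 - 4 = 3.
So bidding 21 beats truth here (3 > 0).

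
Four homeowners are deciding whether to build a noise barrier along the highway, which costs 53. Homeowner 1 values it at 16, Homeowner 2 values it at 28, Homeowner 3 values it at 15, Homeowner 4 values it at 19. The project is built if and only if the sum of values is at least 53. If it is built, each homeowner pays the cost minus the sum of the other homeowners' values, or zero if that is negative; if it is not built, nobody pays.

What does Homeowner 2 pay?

3

Total value 78 ≥ cost 53, so the project is built.
The other homeowners' values sum to 50.
Cost minus that sum is 53 - 50 = 3.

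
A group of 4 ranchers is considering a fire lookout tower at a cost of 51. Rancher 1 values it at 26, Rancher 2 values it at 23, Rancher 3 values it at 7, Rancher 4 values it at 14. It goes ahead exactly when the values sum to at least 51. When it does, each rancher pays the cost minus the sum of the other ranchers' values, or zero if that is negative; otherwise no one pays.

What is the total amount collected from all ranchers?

Total value 70 ≥ cost 51, so it is built.
Rancher 1: others sum to 44; max(0, 51 - 44) = 7.
Rancher 2: others sum to 47; max(0, 51 - 47) = 4.
Rancher 3: others sum to 63; max(0, 51 - 63) = 0.
Rancher 4: others sum to 56; max(0, 51 - 56) = 0.
Total collected = 7 + 4 + 0 + 0 = 11.

11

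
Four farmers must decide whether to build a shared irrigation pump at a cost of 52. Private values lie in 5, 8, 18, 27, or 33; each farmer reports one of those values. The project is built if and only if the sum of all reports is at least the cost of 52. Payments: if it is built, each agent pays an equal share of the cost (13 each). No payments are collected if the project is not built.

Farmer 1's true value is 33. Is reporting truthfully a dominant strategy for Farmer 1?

Yes

Check each profile of the others' reports and compare truth against every alternative report.
Others report (5, 8, 8): truth gives 20, best alternative gives 0.
Others report (8, 5, 8): truth gives 20, best alternative gives 0.
Others report (8, 8, 5): truth gives 20, best alternative gives 0.
Others report (8, 8, 8): truth gives 20, best alternative gives 0.
Others report (5, 5, 18): truth gives 20, best alternative gives 20.
Others report (5, 5, 27): truth gives 20, best alternative gives 20.
(Remaining 119 profiles checked similarly; truth is weakly best in each.)
In every case the truthful report is at least as good as any alternative, so it is a dominant strategy.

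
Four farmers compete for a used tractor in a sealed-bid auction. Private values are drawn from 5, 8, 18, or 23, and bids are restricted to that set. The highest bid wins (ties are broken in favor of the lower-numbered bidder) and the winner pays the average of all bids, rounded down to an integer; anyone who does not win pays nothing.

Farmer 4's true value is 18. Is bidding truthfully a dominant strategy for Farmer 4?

Consider the case where Farmer 1 bids 5, Farmer 2 bids 5 and Farmer 3 bids 5.
Truthful bid 18: wins, pays 8, utility 18 - 8 = 10.
Bid 8 instead: wins, pays 5, utility 18 - 5 = 13.
Since 13 > 10, bidding 8 is strictly better here, so truthful bidding is not dominant.

No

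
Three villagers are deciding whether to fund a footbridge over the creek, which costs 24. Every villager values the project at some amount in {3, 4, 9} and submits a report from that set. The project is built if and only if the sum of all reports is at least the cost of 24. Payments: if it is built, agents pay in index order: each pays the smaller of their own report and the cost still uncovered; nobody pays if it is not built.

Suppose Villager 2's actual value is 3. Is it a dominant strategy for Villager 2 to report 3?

Check each profile of the others' reports and compare truth against every alternative report.
Others report (3, 3): truth gives 0, best alternative gives 0.
Others report (3, 4): truth gives 0, best alternative gives 0.
Others report (3, 9): truth gives 0, best alternative gives 0.
Others report (4, 3): truth gives 0, best alternative gives 0.
Others report (4, 4): truth gives 0, best alternative gives 0.
Others report (4, 9): truth gives 0, best alternative gives 0.
(Remaining 3 profiles checked similarly; truth is weakly best in each.)
In every case the truthful report is at least as good as any alternative, so it is a dominant strategy.

Yes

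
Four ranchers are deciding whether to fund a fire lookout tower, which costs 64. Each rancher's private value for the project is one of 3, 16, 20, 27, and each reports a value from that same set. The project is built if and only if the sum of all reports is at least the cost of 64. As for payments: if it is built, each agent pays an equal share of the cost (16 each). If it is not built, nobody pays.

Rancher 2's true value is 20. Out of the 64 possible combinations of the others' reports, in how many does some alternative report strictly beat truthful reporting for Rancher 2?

9

Others report (3, 16, 20): truth gives 0; report 27 gives 4 > 0. Violating.
Others report (3, 20, 16): truth gives 0; report 27 gives 4 > 0. Violating.
Others report (3, 20, 20): truth gives 0; report 27 gives 4 > 0. Violating.
Others report (16, 3, 20): truth gives 0; report 27 gives 4 > 0. Violating.
Others report (3, 3, 3): truth gives 0; no alternative beats it.
Others report (3, 3, 16): truth gives 0; no alternative beats it.
(Checking all 64 profiles: 9 have a profitable deviation, 55 do not.)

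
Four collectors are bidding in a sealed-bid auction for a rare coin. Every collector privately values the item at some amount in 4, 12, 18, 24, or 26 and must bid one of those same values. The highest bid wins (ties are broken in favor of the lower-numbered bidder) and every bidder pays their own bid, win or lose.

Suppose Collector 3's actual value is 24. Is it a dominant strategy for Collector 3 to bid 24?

No

Consider the case where Collector 1 bids 4, Collector 2 bids 4 and Collector 4 bids 4.
Truthful bid 24: wins, pays 24, utility 24 - 24 = 0.
Bid 12 instead: wins, pays 12, utility 24 - 12 = 12.
Since 12 > 0, bidding 12 is strictly better here, so truthful bidding is not dominant.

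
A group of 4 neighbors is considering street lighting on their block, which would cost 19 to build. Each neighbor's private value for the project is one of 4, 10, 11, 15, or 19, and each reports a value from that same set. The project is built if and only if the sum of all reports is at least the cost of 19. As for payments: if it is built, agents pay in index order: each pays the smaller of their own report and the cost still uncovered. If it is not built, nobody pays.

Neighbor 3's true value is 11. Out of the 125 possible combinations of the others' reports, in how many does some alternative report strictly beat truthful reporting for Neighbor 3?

Others report (4, 4, 4): truth gives 0; report 10 gives 1 > 0. Violating.
Others report (4, 4, 10): truth gives 0; report 4 gives 7 > 0. Violating.
Others report (4, 4, 11): truth gives 0; report 4 gives 7 > 0. Violating.
Others report (4, 4, 15): truth gives 0; report 4 gives 7 > 0. Violating.
Others report (4, 11, 4): truth gives 7; no alternative beats it.
Others report (4, 11, 10): truth gives 7; no alternative beats it.
(Checking all 125 profiles: 15 have a profitable deviation, 110 do not.)

15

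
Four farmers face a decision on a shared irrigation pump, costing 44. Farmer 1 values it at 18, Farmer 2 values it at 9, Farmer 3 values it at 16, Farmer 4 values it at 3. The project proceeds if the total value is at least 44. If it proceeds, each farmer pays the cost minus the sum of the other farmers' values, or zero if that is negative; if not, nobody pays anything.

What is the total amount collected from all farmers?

Total value 46 ≥ cost 44, so it is built.
Farmer 1: others sum to 28; max(0, 44 - 28) = 16.
Farmer 2: others sum to 37; max(0, 44 - 37) = 7.
Farmer 3: others sum to 30; max(0, 44 - 30) = 14.
Farmer 4: others sum to 43; max(0, 44 - 43) = 1.
Total collected = 16 + 7 + 14 + 1 = 38.

38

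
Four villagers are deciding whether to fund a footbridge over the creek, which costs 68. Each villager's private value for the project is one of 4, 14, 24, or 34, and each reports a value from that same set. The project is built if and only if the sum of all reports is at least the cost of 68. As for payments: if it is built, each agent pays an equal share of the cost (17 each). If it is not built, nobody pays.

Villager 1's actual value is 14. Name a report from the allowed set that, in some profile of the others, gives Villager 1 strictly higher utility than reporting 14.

Suppose Villager 2 reports 4, Villager 3 reports 24 and Villager 4 reports 34.
Report 14: project built, pays 17, utility 14 - 17 = -3.
Report 4: project not built, utility 0.
So reporting 4 beats truth here (0 > -3).

4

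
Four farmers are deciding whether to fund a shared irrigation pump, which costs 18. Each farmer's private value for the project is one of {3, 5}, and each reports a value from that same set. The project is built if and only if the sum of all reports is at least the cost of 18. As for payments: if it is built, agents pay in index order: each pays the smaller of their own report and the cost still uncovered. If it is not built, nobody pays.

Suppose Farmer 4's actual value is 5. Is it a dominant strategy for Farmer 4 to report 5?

Yes

Check each profile of the others' reports and compare truth against every alternative report.
Others report (5, 5, 5): truth gives 2, best alternative gives 2.
Others report (3, 3, 3): truth gives 0, best alternative gives 0.
Others report (3, 3, 5): truth gives 0, best alternative gives 0.
Others report (3, 5, 3): truth gives 0, best alternative gives 0.
Others report (3, 5, 5): truth gives 0, best alternative gives 0.
Others report (5, 3, 3): truth gives 0, best alternative gives 0.
(Remaining 2 profiles checked similarly; truth is weakly best in each.)
In every case the truthful report is at least as good as any alternative, so it is a dominant strategy.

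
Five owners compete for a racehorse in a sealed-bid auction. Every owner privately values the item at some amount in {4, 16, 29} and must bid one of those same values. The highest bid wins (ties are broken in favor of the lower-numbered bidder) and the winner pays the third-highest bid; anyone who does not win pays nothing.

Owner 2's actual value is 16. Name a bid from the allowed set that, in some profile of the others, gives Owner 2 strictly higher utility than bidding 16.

Suppose Owner 1 bids 4, Owner 3 bids 4, Owner 4 bids 4 and Owner 5 bids 29.
Bid 16: loses, pays 0, utility 0.
Bid 29: wins, pays 4, utility 16 - 4 = 12.
So bidding 29 beats truth here (12 > 0).

29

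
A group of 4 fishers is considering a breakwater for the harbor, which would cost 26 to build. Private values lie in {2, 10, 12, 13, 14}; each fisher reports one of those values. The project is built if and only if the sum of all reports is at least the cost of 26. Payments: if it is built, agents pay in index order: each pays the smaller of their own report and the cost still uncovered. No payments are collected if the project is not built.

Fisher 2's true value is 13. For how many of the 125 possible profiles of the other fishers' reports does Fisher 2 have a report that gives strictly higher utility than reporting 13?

Others report (2, 2, 10): truth gives 0; report 12 gives 1 > 0. Violating.
Others report (2, 2, 12): truth gives 0; report 10 gives 3 > 0. Violating.
Others report (2, 2, 13): truth gives 0; report 10 gives 3 > 0. Violating.
Others report (2, 2, 14): truth gives 0; report 10 gives 3 > 0. Violating.
Others report (2, 2, 2): truth gives 0; no alternative beats it.
(Checking all 125 profiles: 124 have a profitable deviation, 1 does not.)

124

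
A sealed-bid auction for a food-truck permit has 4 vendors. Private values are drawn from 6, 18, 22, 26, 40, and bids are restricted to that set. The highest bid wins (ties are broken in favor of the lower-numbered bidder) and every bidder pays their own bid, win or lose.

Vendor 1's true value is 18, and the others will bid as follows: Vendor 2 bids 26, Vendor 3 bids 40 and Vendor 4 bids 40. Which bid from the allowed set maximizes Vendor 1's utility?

Bid 6: loses but pays 6, utility -6.
Bid 18: loses but pays 18, utility -18.
Bid 22: loses but pays 22, utility -22.
Bid 26: loses but pays 26, utility -26.
Bid 40: wins, pays 40, utility 18 - 40 = -22.
The best choice is 6 with utility -6.

6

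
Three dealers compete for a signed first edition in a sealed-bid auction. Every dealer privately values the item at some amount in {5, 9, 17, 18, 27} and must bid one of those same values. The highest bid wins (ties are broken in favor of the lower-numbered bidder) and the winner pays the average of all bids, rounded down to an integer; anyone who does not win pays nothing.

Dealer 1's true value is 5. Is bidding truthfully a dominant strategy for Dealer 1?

Yes

Check each profile of the others' bids and compare truth against every alternative bid.
Others bid (9, 9): truth gives 0, best alternative gives -4.
Others bid (5, 9): truth gives 0, best alternative gives -2.
Others bid (9, 5): truth gives 0, best alternative gives -2.
Others bid (5, 5): truth gives 0, best alternative gives -1.
Others bid (5, 17): truth gives 0, best alternative gives 0.
Others bid (5, 18): truth gives 0, best alternative gives 0.
(Remaining 19 profiles checked similarly; truth is weakly best in each.)
In every case the truthful bid is at least as good as any alternative, so it is a dominant strategy.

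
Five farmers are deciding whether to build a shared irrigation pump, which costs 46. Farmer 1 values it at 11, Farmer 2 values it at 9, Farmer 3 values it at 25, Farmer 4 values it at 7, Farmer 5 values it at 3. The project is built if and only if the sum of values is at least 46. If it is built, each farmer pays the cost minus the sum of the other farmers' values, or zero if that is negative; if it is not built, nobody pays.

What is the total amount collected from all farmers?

Total value 55 ≥ cost 46, so it is built.
Farmer 1: others sum to 44; max(0, 46 - 44) = 2.
Farmer 2: others sum to 46; max(0, 46 - 46) = 0.
Farmer 3: others sum to 30; max(0, 46 - 30) = 16.
Farmer 4: others sum to 48; max(0, 46 - 48) = 0.
Farmer 5: others sum to 52; max(0, 46 - 52) = 0.
Total collected = 2 + 0 + 16 + 0 + 0 = 18.

18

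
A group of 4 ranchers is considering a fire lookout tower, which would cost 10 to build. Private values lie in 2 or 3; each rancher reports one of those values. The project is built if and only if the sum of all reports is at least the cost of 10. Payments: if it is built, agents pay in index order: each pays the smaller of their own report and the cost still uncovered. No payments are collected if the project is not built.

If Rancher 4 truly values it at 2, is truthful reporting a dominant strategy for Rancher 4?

Yes

Check each profile of the others' reports and compare truth against every alternative report.
Others report (2, 2, 3): truth gives 0, best alternative gives -1.
Others report (2, 3, 2): truth gives 0, best alternative gives -1.
Others report (3, 2, 2): truth gives 0, best alternative gives -1.
Others report (3, 3, 3): truth gives 1, best alternative gives 1.
Others report (2, 2, 2): truth gives 0, best alternative gives 0.
Others report (2, 3, 3): truth gives 0, best alternative gives 0.
(Remaining 2 profiles checked similarly; truth is weakly best in each.)
In every case the truthful report is at least as good as any alternative, so it is a dominant strategy.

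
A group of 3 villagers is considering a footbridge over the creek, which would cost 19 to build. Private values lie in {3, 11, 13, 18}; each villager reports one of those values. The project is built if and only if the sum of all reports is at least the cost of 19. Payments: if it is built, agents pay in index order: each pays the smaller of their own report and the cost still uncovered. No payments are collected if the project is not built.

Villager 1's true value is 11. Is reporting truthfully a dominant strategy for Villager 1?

Consider the case where Villager 2 reports 3 and Villager 3 reports 13.
Truthful report 11: project built, pays 11, utility 11 - 11 = 0.
Report 3 instead: project built, pays 3, utility 11 - 3 = 8.
Since 8 > 0, reporting 3 is strictly better here, so truthful reporting is not dominant.

No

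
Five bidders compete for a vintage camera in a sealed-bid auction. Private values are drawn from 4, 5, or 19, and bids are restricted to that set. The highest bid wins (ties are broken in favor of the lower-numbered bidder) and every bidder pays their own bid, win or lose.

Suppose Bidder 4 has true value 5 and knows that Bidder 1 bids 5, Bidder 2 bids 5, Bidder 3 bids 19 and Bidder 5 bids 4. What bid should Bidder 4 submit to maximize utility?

Bid 4: loses but pays 4, utility -4.
Bid 5: loses but pays 5, utility -5.
Bid 19: loses but pays 19, utility -19.
The best choice is 4 with utility -4.

4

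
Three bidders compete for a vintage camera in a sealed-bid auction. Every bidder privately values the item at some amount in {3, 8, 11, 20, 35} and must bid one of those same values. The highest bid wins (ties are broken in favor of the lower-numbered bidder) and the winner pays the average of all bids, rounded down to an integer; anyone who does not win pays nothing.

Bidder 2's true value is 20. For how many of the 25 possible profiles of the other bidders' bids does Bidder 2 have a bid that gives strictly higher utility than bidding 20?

7

Others bid (3, 3): truth gives 12; bid 8 gives 16 > 12. Violating.
Others bid (3, 8): truth gives 10; bid 8 gives 14 > 10. Violating.
Others bid (3, 11): truth gives 9; bid 11 gives 12 > 9. Violating.
Others bid (8, 3): truth gives 10; bid 11 gives 13 > 10. Violating.
Others bid (3, 20): truth gives 6; no alternative beats it.
Others bid (3, 35): truth gives 0; no alternative beats it.
(Checking all 25 profiles: 7 have a profitable deviation, 18 do not.)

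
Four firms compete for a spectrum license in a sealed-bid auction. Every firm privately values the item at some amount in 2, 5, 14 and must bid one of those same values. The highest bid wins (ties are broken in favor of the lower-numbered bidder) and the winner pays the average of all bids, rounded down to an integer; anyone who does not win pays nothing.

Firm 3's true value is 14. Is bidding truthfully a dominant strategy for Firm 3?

Consider the case where Firm 1 bids 2, Firm 2 bids 2 and Firm 4 bids 2.
Truthful bid 14: wins, pays 5, utility 14 - 5 = 9.
Bid 5 instead: wins, pays 2, utility 14 - 2 = 12.
Since 12 > 9, bidding 5 is strictly better here, so truthful bidding is not dominant.

No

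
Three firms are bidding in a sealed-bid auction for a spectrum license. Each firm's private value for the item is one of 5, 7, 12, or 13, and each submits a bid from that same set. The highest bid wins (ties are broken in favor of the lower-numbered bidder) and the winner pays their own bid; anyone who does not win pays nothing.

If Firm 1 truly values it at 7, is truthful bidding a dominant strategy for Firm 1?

Consider the case where Firm 2 bids 5 and Firm 3 bids 5.
Truthful bid 7: wins, pays 7, utility 7 - 7 = 0.
Bid 5 instead: wins, pays 5, utility 7 - 5 = 2.
Since 2 > 0, bidding 5 is strictly better here, so truthful bidding is not dominant.

No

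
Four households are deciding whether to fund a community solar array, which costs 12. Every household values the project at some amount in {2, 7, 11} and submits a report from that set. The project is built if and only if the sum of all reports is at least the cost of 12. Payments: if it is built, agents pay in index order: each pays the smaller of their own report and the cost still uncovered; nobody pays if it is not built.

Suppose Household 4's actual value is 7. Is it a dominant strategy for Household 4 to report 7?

Check each profile of the others' reports and compare truth against every alternative report.
Others report (2, 2, 11): truth gives 7, best alternative gives 7.
Others report (2, 7, 7): truth gives 7, best alternative gives 7.
Others report (2, 7, 11): truth gives 7, best alternative gives 7.
Others report (2, 11, 2): truth gives 7, best alternative gives 7.
Others report (2, 11, 7): truth gives 7, best alternative gives 7.
Others report (2, 11, 11): truth gives 7, best alternative gives 7.
(Remaining 21 profiles checked similarly; truth is weakly best in each.)
In every case the truthful report is at least as good as any alternative, so it is a dominant strategy.

Yes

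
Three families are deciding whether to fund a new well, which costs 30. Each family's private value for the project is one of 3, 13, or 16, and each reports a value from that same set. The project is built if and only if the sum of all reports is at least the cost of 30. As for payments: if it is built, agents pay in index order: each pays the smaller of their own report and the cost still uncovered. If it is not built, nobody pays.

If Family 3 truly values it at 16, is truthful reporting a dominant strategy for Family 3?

Yes

Check each profile of the others' reports and compare truth against every alternative report.
Others report (3, 13): truth gives 2, best alternative gives 0.
Others report (13, 3): truth gives 2, best alternative gives 0.
Others report (16, 16): truth gives 16, best alternative gives 16.
Others report (13, 16): truth gives 15, best alternative gives 15.
Others report (16, 13): truth gives 15, best alternative gives 15.
Others report (13, 13): truth gives 12, best alternative gives 12.
(Remaining 3 profiles checked similarly; truth is weakly best in each.)
In every case the truthful report is at least as good as any alternative, so it is a dominant strategy.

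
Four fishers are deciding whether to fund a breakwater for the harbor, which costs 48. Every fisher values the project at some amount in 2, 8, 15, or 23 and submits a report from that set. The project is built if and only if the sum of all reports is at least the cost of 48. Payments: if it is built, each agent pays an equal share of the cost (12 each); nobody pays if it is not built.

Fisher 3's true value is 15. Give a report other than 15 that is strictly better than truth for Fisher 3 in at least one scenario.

Suppose Fisher 1 reports 2, Fisher 2 reports 2 and Fisher 4 reports 23.
Report 15: project not built, utility 0.
Report 23: project built, pays 12, utility 15 - 12 = 3.
So reporting 23 beats truth here (3 > 0).

23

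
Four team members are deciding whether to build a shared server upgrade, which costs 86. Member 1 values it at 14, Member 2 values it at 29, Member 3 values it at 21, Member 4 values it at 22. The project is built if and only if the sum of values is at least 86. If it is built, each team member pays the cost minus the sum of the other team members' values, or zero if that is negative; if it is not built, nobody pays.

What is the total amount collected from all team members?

Total value 86 ≥ cost 86, so it is built.
Member 1: others sum to 72; max(0, 86 - 72) = 14.
Member 2: others sum to 57; max(0, 86 - 57) = 29.
Member 3: others sum to 65; max(0, 86 - 65) = 21.
Member 4: others sum to 64; max(0, 86 - 64) = 22.
Total collected = 14 + 29 + 21 + 22 = 86.

86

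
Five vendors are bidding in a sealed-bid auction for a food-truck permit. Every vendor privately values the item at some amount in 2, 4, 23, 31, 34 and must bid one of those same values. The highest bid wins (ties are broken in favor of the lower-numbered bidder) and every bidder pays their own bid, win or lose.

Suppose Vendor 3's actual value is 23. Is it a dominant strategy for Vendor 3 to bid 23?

Consider the case where Vendor 1 bids 2, Vendor 2 bids 2, Vendor 4 bids 2 and Vendor 5 bids 2.
Truthful bid 23: wins, pays 23, utility 23 - 23 = 0.
Bid 4 instead: wins, pays 4, utility 23 - 4 = 19.
Since 19 > 0, bidding 4 is strictly better here, so truthful bidding is not dominant.

No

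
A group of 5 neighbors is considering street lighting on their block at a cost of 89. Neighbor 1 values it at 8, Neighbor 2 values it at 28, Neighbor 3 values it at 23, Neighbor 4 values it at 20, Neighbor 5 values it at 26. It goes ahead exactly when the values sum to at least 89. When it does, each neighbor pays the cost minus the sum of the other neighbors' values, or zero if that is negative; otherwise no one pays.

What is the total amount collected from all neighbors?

33

Total value 105 ≥ cost 89, so it is built.
Neighbor 1: others sum to 97; max(0, 89 - 97) = 0.
Neighbor 2: others sum to 77; max(0, 89 - 77) = 12.
Neighbor 3: others sum to 82; max(0, 89 - 82) = 7.
Neighbor 4: others sum to 85; max(0, 89 - 85) = 4.
Neighbor 5: others sum to 79; max(0, 89 - 79) = 10.
Total collected = 0 + 12 + 7 + 4 + 10 = 33.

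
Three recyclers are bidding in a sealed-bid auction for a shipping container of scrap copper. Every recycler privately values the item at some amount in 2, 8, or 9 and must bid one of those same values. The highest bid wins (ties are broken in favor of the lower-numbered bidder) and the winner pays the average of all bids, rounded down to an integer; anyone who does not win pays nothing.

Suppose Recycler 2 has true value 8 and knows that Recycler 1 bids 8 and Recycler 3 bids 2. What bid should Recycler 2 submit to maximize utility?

9

Bid 2: loses, pays 0, utility 0.
Bid 8: loses, pays 0, utility 0.
Bid 9: wins, pays 6, utility 8 - 6 = 2.
The best choice is 9 with utility 2.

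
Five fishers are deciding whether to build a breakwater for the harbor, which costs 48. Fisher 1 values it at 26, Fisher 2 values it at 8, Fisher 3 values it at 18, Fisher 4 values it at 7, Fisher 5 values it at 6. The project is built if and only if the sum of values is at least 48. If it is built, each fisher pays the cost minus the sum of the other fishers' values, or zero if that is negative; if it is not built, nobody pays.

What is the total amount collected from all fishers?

Total value 65 ≥ cost 48, so it is built.
Fisher 1: others sum to 39; max(0, 48 - 39) = 9.
Fisher 2: others sum to 57; max(0, 48 - 57) = 0.
Fisher 3: others sum to 47; max(0, 48 - 47) = 1.
Fisher 4: others sum to 58; max(0, 48 - 58) = 0.
Fisher 5: others sum to 59; max(0, 48 - 59) = 0.
Total collected = 9 + 0 + 1 + 0 + 0 = 10.

10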